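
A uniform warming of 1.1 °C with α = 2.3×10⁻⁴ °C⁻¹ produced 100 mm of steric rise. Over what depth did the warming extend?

about 395 m

H = Δh/(αΔT) = 0.1 / (2.3×10⁻⁴ × 1.1) ≈ 395.3 m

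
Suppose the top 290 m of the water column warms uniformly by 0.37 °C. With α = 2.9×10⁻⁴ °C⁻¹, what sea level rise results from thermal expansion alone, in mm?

31 mm of thermosteric rise

Δh = αΔT·H = 2.9×10⁻⁴ × 0.37 × 290 = 0.031117 m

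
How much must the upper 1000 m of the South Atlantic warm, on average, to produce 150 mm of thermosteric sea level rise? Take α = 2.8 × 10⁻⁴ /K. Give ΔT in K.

ΔT = Δh/(αH) = 0.15 / (2.8×10⁻⁴ × 1000) ≈ 0.5357 K

about 0.536 K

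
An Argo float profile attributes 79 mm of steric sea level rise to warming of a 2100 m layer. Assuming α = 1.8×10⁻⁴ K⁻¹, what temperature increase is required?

about 0.21 °C

ΔT = Δh/(αH) = 0.079 / (1.8×10⁻⁴ × 2100) ≈ 0.2090 °C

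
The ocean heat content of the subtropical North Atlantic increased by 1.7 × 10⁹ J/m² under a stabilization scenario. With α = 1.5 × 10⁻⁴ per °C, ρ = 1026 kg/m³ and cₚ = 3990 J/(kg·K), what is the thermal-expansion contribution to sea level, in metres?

0.0623 m

Δh = αQ/(ρcₚ) = 1.5×10⁻⁴ × 1.7×10⁹ / (1026 × 3990) ≈ 0.06229 m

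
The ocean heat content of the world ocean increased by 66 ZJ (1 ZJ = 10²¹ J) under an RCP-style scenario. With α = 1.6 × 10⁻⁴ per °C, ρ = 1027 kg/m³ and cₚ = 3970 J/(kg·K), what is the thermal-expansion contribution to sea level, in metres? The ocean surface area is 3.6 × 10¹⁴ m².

Per unit area: Q = 66×10²¹ / (3.6×10¹⁴) ≈ 1.833×10⁸ J/m²
Δh = αQ/(ρcₚ) = 1.6×10⁻⁴ × 1.833×10⁸ / (1027 × 3970) ≈ 0.0071932 m

Δh ≈ 0.00719 m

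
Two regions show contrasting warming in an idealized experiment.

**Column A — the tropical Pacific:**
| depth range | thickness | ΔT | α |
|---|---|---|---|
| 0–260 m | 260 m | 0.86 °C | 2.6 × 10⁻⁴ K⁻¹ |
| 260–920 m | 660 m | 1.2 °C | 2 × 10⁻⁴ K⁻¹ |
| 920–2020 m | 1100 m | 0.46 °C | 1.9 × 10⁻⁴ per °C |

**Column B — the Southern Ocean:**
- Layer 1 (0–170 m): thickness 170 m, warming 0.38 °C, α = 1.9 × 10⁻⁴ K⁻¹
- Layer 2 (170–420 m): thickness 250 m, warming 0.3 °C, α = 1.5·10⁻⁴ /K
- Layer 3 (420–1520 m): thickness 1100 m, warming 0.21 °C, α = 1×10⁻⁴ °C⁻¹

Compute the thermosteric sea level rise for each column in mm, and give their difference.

A 2.6×10⁻⁴ × 260 × 0.86 = 0.058136 m
A 260–920 m: 1.2 × 2×10⁻⁴ × 660 = 0.15840 m
A Layer 3: 0.46 × 1100 × 1.9×10⁻⁴ = 0.09614 m
A total: 0.312676 m
B 0–170 m: 0.38 × 1.9×10⁻⁴ × 170 = 0.012274 m
B Layer 2: 1.5×10⁻⁴ × 0.3 × 250 = 0.01125 m
B 420–1520 m: 0.21 × 1×10⁻⁴ × 1100 = 0.02310 m
B total: 0.046624 m
Difference: 0.312676 − 0.046624 = 0.266052 m

A: 310 mm; B: 47 mm; difference 270 mm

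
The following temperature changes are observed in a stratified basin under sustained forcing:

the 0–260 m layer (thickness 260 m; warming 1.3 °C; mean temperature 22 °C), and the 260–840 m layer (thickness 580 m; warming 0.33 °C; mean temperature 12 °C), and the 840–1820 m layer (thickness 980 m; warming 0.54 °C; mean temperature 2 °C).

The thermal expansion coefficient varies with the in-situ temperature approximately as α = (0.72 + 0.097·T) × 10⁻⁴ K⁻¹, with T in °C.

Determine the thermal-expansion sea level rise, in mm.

Δh ≈ 181 mm

Layer 1: α = (0.72 + 0.097×22)×10⁻⁴ = 2.854×10⁻⁴ K⁻¹
Layer 2: α = (0.72 + 0.097×12)×10⁻⁴ = 1.884×10⁻⁴ K⁻¹
Layer 3: α = (0.72 + 0.097×2)×10⁻⁴ = 0.914×10⁻⁴ K⁻¹
0–260 m: 2.854×10⁻⁴ × 1.3 × 260 = 0.0964652 m
580 × 1.884×10⁻⁴ × 0.33 = 0.03605976 m
840–1820 m: 980 × 0.54 × 0.914×10⁻⁴ = 0.04836888 m
Δh = 0.0964652 + 0.03605976 + 0.04836888 = 0.18089384 m ≈ 181 mm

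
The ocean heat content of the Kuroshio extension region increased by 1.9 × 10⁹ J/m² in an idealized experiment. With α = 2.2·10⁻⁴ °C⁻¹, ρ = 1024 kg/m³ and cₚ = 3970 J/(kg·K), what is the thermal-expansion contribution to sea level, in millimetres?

Δh = αQ/(ρcₚ) = 2.2×10⁻⁴ × 1.9×10⁹ / (1024 × 3970) ≈ 0.10282 m

Δh ≈ 100 mm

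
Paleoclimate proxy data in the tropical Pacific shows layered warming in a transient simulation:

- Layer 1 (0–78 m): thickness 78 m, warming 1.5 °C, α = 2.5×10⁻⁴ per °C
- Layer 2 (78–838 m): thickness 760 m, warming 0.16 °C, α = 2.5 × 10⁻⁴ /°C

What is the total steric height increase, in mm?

Layer 1: 2.5×10⁻⁴ × 78 × 1.5 = 0.02925 m
Layer 2: 760 × 0.16 × 2.5×10⁻⁴ = 0.03040 m
Δh = 0.02925 + 0.03040 = 0.05965 m ≈ 59.7 mm

Δh ≈ 59.7 mm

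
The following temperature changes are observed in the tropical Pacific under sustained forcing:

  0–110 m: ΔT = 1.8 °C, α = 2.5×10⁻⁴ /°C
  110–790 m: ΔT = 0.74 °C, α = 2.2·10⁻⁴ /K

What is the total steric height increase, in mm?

110 × 2.5×10⁻⁴ × 1.8 = 0.04950 m
680 × 2.2×10⁻⁴ × 0.74 = 0.110704 m
Δh = 0.04950 + 0.110704 = 0.160204 m

Δh ≈ 160 mm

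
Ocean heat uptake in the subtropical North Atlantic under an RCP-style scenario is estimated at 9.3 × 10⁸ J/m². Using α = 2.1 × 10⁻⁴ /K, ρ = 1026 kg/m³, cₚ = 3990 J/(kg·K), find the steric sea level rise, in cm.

4.77 cm of thermosteric rise

Δh = αQ/(ρcₚ) = 2.1×10⁻⁴ × 9.3×10⁸ / (1026 × 3990) ≈ 0.047707 m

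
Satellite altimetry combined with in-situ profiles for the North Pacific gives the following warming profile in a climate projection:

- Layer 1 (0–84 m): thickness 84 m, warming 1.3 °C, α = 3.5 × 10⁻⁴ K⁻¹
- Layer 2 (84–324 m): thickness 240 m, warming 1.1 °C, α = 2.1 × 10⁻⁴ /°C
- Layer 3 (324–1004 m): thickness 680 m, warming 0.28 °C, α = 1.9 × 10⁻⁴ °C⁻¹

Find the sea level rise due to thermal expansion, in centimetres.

Δh = 13.0 cm

Layer 1: 3.5×10⁻⁴ × 84 × 1.3 = 0.03822 m
84–324 m: 2.1×10⁻⁴ × 1.1 × 240 = 0.05544 m
324–1004 m: 1.9×10⁻⁴ × 680 × 0.28 = 0.036176 m
Δh = 0.03822 + 0.05544 + 0.036176 = 0.129836 m ≈ 13.0 cm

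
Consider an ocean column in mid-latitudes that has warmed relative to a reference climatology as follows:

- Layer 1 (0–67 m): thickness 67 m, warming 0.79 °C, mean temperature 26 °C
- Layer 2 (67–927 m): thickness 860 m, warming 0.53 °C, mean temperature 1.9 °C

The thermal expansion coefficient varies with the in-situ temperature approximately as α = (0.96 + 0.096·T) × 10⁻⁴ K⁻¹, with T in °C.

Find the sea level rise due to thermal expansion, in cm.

7.04 cm of thermosteric rise

Layer 1: α = (0.96 + 0.096×26)×10⁻⁴ = 3.456×10⁻⁴ K⁻¹
Layer 2: α = (0.96 + 0.096×1.9)×10⁻⁴ = 1.1424×10⁻⁴ K⁻¹
0.79 × 67 × 3.456×10⁻⁴ = 0.018292608 m
Layer 2: 1.1424×10⁻⁴ × 0.53 × 860 = 0.052070592 m
Δh = 0.018292608 + 0.052070592 = 0.0703632 m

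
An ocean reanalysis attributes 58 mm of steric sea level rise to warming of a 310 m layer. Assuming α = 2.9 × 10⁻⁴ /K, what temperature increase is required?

about 0.645 K

ΔT = Δh/(αH) = 0.058 / (2.9×10⁻⁴ × 310) ≈ 0.6452 K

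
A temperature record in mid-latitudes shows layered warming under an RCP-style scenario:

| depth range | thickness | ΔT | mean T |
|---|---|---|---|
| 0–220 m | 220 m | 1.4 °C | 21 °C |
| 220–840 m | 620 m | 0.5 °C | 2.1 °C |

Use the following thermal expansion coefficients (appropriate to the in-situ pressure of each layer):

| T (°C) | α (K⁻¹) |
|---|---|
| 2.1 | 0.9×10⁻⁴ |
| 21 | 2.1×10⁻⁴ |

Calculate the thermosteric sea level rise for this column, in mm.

Layer 1 at 21 °C → α = 2.1×10⁻⁴ K⁻¹
Layer 2 at 2.1 °C → α = 0.9×10⁻⁴ K⁻¹
220 × 2.1×10⁻⁴ × 1.4 = 0.06468 m
220–840 m: 0.9×10⁻⁴ × 0.5 × 620 = 0.02790 m
Δh = 0.06468 + 0.02790 = 0.09258 m

92.6 mm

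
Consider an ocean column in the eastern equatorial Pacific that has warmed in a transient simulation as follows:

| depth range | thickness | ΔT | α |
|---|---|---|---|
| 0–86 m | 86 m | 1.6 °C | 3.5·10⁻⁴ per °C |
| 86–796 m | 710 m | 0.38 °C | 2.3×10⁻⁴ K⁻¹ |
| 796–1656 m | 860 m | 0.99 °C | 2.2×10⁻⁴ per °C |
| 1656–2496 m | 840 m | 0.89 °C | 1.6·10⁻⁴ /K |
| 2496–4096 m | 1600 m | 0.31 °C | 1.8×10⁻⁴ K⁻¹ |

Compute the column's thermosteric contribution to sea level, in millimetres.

0–86 m: 1.6 × 86 × 3.5×10⁻⁴ = 0.04816 m
0.38 × 2.3×10⁻⁴ × 710 = 0.062054 m
796–1656 m: 2.2×10⁻⁴ × 860 × 0.99 = 0.187308 m
1.6×10⁻⁴ × 840 × 0.89 = 0.119616 m
Layer 5: 1.8×10⁻⁴ × 1600 × 0.31 = 0.08928 m
Δh = 0.04816 + 0.062054 + 0.187308 + 0.119616 + 0.08928 = 0.506418 m

510 mm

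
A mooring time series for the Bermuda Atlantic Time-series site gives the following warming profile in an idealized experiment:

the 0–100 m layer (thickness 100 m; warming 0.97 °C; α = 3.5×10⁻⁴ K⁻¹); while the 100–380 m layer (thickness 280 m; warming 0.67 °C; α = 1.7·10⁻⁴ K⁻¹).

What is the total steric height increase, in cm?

0–100 m: 100 × 0.97 × 3.5×10⁻⁴ = 0.03395 m
100–380 m: 0.67 × 1.7×10⁻⁴ × 280 = 0.031892 m
Δh = 0.03395 + 0.031892 = 0.065842 m ≈ 6.58 cm

about 6.58 cm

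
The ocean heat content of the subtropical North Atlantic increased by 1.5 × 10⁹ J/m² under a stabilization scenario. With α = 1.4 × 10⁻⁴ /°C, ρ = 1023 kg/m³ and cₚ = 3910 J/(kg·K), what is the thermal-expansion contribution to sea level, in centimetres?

Δh ≈ 5.3 cm

Δh = αQ/(ρcₚ) = 1.4×10⁻⁴ × 1.5×10⁹ / (1023 × 3910) ≈ 0.052501 m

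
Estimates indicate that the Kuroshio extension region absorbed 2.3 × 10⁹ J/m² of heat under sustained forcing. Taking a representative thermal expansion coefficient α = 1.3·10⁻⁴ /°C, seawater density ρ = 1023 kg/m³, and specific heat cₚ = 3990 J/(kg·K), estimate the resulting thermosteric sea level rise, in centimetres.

7.33 cm

Δh = αQ/(ρcₚ) = 1.3×10⁻⁴ × 2.3×10⁹ / (1023 × 3990) ≈ 0.073253 m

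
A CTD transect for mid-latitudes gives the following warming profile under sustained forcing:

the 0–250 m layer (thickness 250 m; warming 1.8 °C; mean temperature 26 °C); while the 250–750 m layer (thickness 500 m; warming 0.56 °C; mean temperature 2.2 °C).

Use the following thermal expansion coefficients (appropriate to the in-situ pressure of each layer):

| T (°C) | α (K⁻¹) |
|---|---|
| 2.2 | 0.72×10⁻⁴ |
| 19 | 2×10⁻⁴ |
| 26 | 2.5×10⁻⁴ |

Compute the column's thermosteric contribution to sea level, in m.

0.13 m of thermosteric rise

Layer 1 at 26 °C → α = 2.5×10⁻⁴ K⁻¹
Layer 2 at 2.2 °C → α = 0.72×10⁻⁴ K⁻¹
0–250 m: 2.5×10⁻⁴ × 1.8 × 250 = 0.11250 m
0.56 × 500 × 0.72×10⁻⁴ = 0.02016 m
Δh = 0.11250 + 0.02016 = 0.13266 m ≈ 0.13 m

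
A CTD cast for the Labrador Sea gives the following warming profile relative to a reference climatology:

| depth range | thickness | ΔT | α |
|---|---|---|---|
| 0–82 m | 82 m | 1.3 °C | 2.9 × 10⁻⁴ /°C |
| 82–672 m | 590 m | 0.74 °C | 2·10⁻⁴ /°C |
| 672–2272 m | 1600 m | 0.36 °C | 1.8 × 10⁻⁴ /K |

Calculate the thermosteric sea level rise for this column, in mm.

about 222 mm

0–82 m: 82 × 2.9×10⁻⁴ × 1.3 = 0.030914 m
82–672 m: 590 × 2×10⁻⁴ × 0.74 = 0.08732 m
1.8×10⁻⁴ × 1600 × 0.36 = 0.10368 m
Δh = 0.030914 + 0.08732 + 0.10368 = 0.221914 m ≈ 222 mm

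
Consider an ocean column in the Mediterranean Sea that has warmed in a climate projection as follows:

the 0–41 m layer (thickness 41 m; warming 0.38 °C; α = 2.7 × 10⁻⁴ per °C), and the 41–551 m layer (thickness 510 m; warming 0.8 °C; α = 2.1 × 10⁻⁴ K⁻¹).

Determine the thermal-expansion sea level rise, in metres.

0–41 m: 41 × 0.38 × 2.7×10⁻⁴ = 0.0042066 m
41–551 m: 510 × 0.8 × 2.1×10⁻⁴ = 0.08568 m
Δh = 0.0042066 + 0.08568 = 0.0898866 m

Δh ≈ 0.0899 m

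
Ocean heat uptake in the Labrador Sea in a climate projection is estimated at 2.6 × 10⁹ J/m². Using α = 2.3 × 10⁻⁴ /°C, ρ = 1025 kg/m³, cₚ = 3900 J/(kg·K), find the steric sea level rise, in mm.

about 150 mm

Δh = αQ/(ρcₚ) = 2.3×10⁻⁴ × 2.6×10⁹ / (1025 × 3900) ≈ 0.14959 m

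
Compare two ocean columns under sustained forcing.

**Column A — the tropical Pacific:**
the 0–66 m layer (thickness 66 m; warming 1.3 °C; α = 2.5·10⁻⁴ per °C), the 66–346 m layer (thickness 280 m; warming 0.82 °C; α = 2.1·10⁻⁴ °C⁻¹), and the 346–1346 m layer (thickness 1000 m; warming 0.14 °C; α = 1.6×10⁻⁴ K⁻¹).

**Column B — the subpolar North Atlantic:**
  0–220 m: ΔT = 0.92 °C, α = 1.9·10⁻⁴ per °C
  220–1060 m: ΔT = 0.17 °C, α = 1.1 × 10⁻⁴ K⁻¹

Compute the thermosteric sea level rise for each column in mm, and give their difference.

A: 92.1 mm; B: 54.2 mm; difference 37.9 mm

A 0–66 m: 1.3 × 66 × 2.5×10⁻⁴ = 0.02145 m
A Layer 2: 0.82 × 280 × 2.1×10⁻⁴ = 0.048216 m
A 346–1346 m: 1.6×10⁻⁴ × 0.14 × 1000 = 0.02240 m
A total: 0.092066 m
B 0–220 m: 220 × 0.92 × 1.9×10⁻⁴ = 0.038456 m
B 1.1×10⁻⁴ × 840 × 0.17 = 0.015708 m
B total: 0.054164 m
Difference: 0.092066 − 0.054164 = 0.037902 m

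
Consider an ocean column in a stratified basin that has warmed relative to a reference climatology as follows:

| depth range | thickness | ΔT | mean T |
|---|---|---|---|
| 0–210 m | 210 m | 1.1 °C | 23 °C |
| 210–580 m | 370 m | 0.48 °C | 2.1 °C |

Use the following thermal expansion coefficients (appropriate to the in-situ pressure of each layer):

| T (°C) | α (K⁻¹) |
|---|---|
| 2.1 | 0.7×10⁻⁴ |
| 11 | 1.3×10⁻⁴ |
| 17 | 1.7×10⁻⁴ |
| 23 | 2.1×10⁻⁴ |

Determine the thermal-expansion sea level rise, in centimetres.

Layer 1 at 23 °C → α = 2.1×10⁻⁴ K⁻¹
Layer 2 at 2.1 °C → α = 0.7×10⁻⁴ K⁻¹
0–210 m: 1.1 × 2.1×10⁻⁴ × 210 = 0.04851 m
210–580 m: 0.48 × 370 × 0.7×10⁻⁴ = 0.012432 m
Δh = 0.04851 + 0.012432 = 0.060942 m

6.09 cm of thermosteric rise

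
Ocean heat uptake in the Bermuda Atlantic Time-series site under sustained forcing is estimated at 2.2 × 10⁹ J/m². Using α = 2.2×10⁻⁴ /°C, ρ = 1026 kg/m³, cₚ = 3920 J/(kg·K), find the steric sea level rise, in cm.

about 12 cm

Δh = αQ/(ρcₚ) = 2.2×10⁻⁴ × 2.2×10⁹ / (1026 × 3920) ≈ 0.12034 m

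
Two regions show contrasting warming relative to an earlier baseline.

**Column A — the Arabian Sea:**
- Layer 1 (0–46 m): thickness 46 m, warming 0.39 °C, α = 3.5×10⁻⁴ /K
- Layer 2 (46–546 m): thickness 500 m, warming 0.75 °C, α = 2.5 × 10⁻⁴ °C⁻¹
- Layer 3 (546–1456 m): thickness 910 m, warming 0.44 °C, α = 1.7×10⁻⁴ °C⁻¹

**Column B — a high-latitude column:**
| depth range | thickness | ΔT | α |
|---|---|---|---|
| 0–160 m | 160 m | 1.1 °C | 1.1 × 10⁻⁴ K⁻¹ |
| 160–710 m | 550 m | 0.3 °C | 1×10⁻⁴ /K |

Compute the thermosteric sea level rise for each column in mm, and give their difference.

A 0.39 × 3.5×10⁻⁴ × 46 = 0.006279 m
A 46–546 m: 2.5×10⁻⁴ × 500 × 0.75 = 0.09375 m
A 0.44 × 910 × 1.7×10⁻⁴ = 0.068068 m
A total: 0.168097 m
B Layer 1: 1.1×10⁻⁴ × 160 × 1.1 = 0.01936 m
B 1×10⁻⁴ × 0.3 × 550 = 0.01650 m
B total: 0.03586 m
Difference: 0.168097 − 0.03586 = 0.132237 m

A: 170 mm; B: 36 mm; difference 130 mm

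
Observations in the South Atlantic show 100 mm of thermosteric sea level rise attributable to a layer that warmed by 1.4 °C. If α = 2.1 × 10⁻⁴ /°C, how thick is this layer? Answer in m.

H = Δh/(αΔT) = 0.1 / (2.1×10⁻⁴ × 1.4) ≈ 340.1 m

H ≈ 340 m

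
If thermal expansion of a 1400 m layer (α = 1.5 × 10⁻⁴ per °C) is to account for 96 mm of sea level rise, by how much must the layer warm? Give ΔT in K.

ΔT = Δh/(αH) = 0.096 / (1.5×10⁻⁴ × 1400) ≈ 0.4571 K

ΔT ≈ 0.46 K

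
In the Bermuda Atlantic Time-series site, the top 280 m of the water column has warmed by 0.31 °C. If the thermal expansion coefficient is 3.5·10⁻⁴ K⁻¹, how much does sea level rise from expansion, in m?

Δh = 0.0304 m

Δh = αΔT·H = 3.5×10⁻⁴ × 0.31 × 280 = 0.03038 m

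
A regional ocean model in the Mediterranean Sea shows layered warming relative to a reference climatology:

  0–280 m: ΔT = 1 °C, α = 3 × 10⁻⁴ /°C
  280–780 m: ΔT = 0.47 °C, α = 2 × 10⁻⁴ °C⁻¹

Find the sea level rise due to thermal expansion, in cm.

0–280 m: 1 × 3×10⁻⁴ × 280 = 0.08400 m
Layer 2: 0.47 × 500 × 2×10⁻⁴ = 0.04700 m
Δh = 0.08400 + 0.04700 = 0.13100 m ≈ 13.1 cm

13.1 cm of thermosteric rise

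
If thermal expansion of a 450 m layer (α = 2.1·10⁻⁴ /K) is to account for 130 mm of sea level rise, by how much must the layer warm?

about 1.38 °C

ΔT = Δh/(αH) = 0.13 / (2.1×10⁻⁴ × 450) ≈ 1.376 °C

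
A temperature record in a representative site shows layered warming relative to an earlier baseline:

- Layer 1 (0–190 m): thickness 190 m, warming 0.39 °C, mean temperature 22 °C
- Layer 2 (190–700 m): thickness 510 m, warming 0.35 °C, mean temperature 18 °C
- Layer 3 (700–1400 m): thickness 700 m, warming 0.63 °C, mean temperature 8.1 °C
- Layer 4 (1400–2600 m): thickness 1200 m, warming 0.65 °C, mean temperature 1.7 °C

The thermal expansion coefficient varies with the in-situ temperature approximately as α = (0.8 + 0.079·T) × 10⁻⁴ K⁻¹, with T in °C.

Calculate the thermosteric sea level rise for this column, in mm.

Δh = 195 mm

Layer 1: α = (0.8 + 0.079×22)×10⁻⁴ = 2.538×10⁻⁴ K⁻¹
Layer 2: α = (0.8 + 0.079×18)×10⁻⁴ = 2.222×10⁻⁴ K⁻¹
Layer 3: α = (0.8 + 0.079×8.1)×10⁻⁴ = 1.4399×10⁻⁴ K⁻¹
Layer 4: α = (0.8 + 0.079×1.7)×10⁻⁴ = 0.9343×10⁻⁴ K⁻¹
Layer 1: 190 × 0.39 × 2.538×10⁻⁴ = 0.01880658 m
Layer 2: 0.35 × 510 × 2.222×10⁻⁴ = 0.0396627 m
Layer 3: 0.63 × 700 × 1.4399×10⁻⁴ = 0.06349959 m
1200 × 0.9343×10⁻⁴ × 0.65 = 0.0728754 m
Δh = 0.01880658 + 0.0396627 + 0.06349959 + 0.0728754 = 0.19484427 m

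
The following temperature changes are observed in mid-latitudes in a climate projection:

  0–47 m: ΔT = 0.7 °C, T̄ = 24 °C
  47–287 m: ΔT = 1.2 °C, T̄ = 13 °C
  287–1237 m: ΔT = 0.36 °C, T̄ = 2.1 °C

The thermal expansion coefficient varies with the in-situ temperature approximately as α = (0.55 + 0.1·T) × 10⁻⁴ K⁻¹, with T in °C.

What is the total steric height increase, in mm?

Δh = 89.0 mm

Layer 1: α = (0.55 + 0.1×24)×10⁻⁴ = 2.95×10⁻⁴ K⁻¹
Layer 2: α = (0.55 + 0.1×13)×10⁻⁴ = 1.85×10⁻⁴ K⁻¹
Layer 3: α = (0.55 + 0.1×2.1)×10⁻⁴ = 0.76×10⁻⁴ K⁻¹
47 × 0.7 × 2.95×10⁻⁴ = 0.0097055 m
240 × 1.85×10⁻⁴ × 1.2 = 0.05328 m
0.36 × 0.76×10⁻⁴ × 950 = 0.025992 m
Δh = 0.0097055 + 0.05328 + 0.025992 = 0.0889775 m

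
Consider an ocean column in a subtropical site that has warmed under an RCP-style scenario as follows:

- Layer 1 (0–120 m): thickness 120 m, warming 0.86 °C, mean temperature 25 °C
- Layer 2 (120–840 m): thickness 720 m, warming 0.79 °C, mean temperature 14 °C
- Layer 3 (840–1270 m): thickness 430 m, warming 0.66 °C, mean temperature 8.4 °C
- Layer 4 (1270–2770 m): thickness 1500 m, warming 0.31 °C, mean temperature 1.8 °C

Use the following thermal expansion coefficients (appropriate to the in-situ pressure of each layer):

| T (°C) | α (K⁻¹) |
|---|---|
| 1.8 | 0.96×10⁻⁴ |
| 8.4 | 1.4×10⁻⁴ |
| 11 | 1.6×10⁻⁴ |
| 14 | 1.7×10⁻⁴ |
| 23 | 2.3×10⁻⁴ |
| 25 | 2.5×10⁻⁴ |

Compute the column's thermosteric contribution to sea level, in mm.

210 mm

Layer 1 at 25 °C → α = 2.5×10⁻⁴ K⁻¹
Layer 2 at 14 °C → α = 1.7×10⁻⁴ K⁻¹
Layer 3 at 8.4 °C → α = 1.4×10⁻⁴ K⁻¹
Layer 4 at 1.8 °C → α = 0.96×10⁻⁴ K⁻¹
120 × 2.5×10⁻⁴ × 0.86 = 0.02580 m
Layer 2: 0.79 × 1.7×10⁻⁴ × 720 = 0.096696 m
Layer 3: 1.4×10⁻⁴ × 0.66 × 430 = 0.039732 m
Layer 4: 1500 × 0.96×10⁻⁴ × 0.31 = 0.04464 m
Δh = 0.02580 + 0.096696 + 0.039732 + 0.04464 = 0.206868 m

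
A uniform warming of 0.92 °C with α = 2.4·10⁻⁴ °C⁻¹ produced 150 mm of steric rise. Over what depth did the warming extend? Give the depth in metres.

H = Δh/(αΔT) = 0.15 / (2.4×10⁻⁴ × 0.92) ≈ 679.3 m

679 m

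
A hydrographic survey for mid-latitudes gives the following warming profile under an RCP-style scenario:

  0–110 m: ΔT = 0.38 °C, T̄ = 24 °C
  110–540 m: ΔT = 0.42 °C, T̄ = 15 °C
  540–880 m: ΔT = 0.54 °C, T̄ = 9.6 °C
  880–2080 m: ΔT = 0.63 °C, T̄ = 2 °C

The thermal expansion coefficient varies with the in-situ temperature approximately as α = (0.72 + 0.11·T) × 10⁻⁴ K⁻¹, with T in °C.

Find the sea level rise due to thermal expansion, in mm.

Layer 1: α = (0.72 + 0.11×24)×10⁻⁴ = 3.36×10⁻⁴ K⁻¹
Layer 2: α = (0.72 + 0.11×15)×10⁻⁴ = 2.37×10⁻⁴ K⁻¹
Layer 3: α = (0.72 + 0.11×9.6)×10⁻⁴ = 1.776×10⁻⁴ K⁻¹
Layer 4: α = (0.72 + 0.11×2)×10⁻⁴ = 0.94×10⁻⁴ K⁻¹
Layer 1: 3.36×10⁻⁴ × 110 × 0.38 = 0.0140448 m
110–540 m: 2.37×10⁻⁴ × 0.42 × 430 = 0.0428022 m
540–880 m: 1.776×10⁻⁴ × 0.54 × 340 = 0.03260736 m
880–2080 m: 0.94×10⁻⁴ × 0.63 × 1200 = 0.071064 m
Δh = 0.0140448 + 0.0428022 + 0.03260736 + 0.071064 = 0.16051836 m

about 160 mm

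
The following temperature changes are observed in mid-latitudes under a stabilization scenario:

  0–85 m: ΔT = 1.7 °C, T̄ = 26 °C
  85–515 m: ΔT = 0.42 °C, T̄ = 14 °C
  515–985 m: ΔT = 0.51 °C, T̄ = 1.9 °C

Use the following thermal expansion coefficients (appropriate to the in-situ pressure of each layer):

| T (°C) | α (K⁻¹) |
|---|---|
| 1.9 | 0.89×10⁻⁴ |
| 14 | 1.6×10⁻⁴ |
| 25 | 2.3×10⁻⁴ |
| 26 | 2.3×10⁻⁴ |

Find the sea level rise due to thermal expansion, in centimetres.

8.35 cm of thermosteric rise

Layer 1 at 26 °C → α = 2.3×10⁻⁴ K⁻¹
Layer 2 at 14 °C → α = 1.6×10⁻⁴ K⁻¹
Layer 3 at 1.9 °C → α = 0.89×10⁻⁴ K⁻¹
0–85 m: 1.7 × 2.3×10⁻⁴ × 85 = 0.033235 m
Layer 2: 0.42 × 1.6×10⁻⁴ × 430 = 0.028896 m
0.89×10⁻⁴ × 470 × 0.51 = 0.0213333 m
Δh = 0.033235 + 0.028896 + 0.0213333 = 0.0834643 m ≈ 8.35 cm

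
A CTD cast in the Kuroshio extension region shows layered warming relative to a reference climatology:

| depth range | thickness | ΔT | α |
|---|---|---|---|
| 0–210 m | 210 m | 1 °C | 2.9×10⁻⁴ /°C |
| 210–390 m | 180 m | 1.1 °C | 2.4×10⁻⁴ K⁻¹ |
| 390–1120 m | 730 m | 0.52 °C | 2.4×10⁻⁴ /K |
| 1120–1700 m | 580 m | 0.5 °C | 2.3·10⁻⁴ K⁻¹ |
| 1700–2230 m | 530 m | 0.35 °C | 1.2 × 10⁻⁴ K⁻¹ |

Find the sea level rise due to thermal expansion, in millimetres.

2.9×10⁻⁴ × 210 × 1 = 0.06090 m
1.1 × 180 × 2.4×10⁻⁴ = 0.04752 m
390–1120 m: 730 × 2.4×10⁻⁴ × 0.52 = 0.091104 m
1120–1700 m: 2.3×10⁻⁴ × 580 × 0.5 = 0.06670 m
Layer 5: 0.35 × 530 × 1.2×10⁻⁴ = 0.02226 m
Δh = 0.06090 + 0.04752 + 0.091104 + 0.06670 + 0.02226 = 0.288484 m

about 290 mm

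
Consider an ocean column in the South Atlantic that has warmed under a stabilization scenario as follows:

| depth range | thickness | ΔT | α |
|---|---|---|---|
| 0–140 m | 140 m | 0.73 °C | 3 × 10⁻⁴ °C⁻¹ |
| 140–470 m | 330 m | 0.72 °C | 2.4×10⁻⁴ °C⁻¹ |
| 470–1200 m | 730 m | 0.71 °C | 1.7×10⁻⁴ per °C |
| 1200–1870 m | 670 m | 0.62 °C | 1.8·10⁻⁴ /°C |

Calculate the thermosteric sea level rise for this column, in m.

Δh ≈ 0.251 m

140 × 3×10⁻⁴ × 0.73 = 0.03066 m
140–470 m: 2.4×10⁻⁴ × 330 × 0.72 = 0.057024 m
Layer 3: 1.7×10⁻⁴ × 730 × 0.71 = 0.088111 m
1200–1870 m: 1.8×10⁻⁴ × 670 × 0.62 = 0.074772 m
Δh = 0.03066 + 0.057024 + 0.088111 + 0.074772 = 0.250567 m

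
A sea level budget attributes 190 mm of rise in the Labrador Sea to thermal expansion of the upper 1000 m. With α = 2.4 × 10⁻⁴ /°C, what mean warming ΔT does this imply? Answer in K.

ΔT ≈ 0.792 K

ΔT = Δh/(αH) = 0.19 / (2.4×10⁻⁴ × 1000) ≈ 0.7917 K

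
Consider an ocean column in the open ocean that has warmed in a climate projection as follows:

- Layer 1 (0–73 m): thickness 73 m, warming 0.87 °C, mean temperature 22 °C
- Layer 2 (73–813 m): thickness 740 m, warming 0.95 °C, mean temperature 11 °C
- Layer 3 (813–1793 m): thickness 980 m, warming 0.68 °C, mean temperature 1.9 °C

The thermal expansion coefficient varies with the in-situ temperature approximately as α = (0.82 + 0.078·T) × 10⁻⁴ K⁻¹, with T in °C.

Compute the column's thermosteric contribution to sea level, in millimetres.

Layer 1: α = (0.82 + 0.078×22)×10⁻⁴ = 2.536×10⁻⁴ K⁻¹
Layer 2: α = (0.82 + 0.078×11)×10⁻⁴ = 1.678×10⁻⁴ K⁻¹
Layer 3: α = (0.82 + 0.078×1.9)×10⁻⁴ = 0.9682×10⁻⁴ K⁻¹
Layer 1: 2.536×10⁻⁴ × 73 × 0.87 = 0.016106136 m
0.95 × 1.678×10⁻⁴ × 740 = 0.1179634 m
Layer 3: 0.68 × 980 × 0.9682×10⁻⁴ = 0.064520848 m
Δh = 0.016106136 + 0.1179634 + 0.064520848 = 0.198590384 m ≈ 200 mm

200 mm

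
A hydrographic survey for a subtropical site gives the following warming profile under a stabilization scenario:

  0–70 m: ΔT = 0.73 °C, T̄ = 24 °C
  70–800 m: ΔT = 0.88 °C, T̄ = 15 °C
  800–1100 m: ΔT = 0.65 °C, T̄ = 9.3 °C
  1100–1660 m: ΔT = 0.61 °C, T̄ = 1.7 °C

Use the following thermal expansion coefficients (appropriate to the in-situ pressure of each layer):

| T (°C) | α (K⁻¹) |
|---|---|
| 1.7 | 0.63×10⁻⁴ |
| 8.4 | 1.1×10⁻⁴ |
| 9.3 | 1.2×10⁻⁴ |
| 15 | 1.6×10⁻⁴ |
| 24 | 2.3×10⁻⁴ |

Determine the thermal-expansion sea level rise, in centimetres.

Layer 1 at 24 °C → α = 2.3×10⁻⁴ K⁻¹
Layer 2 at 15 °C → α = 1.6×10⁻⁴ K⁻¹
Layer 3 at 9.3 °C → α = 1.2×10⁻⁴ K⁻¹
Layer 4 at 1.7 °C → α = 0.63×10⁻⁴ K⁻¹
70 × 2.3×10⁻⁴ × 0.73 = 0.011753 m
70–800 m: 730 × 0.88 × 1.6×10⁻⁴ = 0.102784 m
Layer 3: 1.2×10⁻⁴ × 0.65 × 300 = 0.02340 m
Layer 4: 560 × 0.61 × 0.63×10⁻⁴ = 0.0215208 m
Δh = 0.011753 + 0.102784 + 0.02340 + 0.0215208 = 0.1594578 m

15.9 cm of thermosteric rise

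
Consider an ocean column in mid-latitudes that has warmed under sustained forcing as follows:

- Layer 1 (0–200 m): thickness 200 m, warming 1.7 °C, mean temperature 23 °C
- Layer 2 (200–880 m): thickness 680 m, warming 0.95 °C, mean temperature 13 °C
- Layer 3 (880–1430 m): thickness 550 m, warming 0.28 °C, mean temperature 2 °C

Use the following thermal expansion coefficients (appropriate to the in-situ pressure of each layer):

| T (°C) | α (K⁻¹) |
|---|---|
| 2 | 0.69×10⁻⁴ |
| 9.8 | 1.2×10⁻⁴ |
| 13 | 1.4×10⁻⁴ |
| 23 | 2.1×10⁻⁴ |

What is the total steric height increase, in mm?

Layer 1 at 23 °C → α = 2.1×10⁻⁴ K⁻¹
Layer 2 at 13 °C → α = 1.4×10⁻⁴ K⁻¹
Layer 3 at 2 °C → α = 0.69×10⁻⁴ K⁻¹
Layer 1: 1.7 × 2.1×10⁻⁴ × 200 = 0.07140 m
1.4×10⁻⁴ × 680 × 0.95 = 0.09044 m
Layer 3: 550 × 0.28 × 0.69×10⁻⁴ = 0.010626 m
Δh = 0.07140 + 0.09044 + 0.010626 = 0.172466 m

172 mm of thermosteric rise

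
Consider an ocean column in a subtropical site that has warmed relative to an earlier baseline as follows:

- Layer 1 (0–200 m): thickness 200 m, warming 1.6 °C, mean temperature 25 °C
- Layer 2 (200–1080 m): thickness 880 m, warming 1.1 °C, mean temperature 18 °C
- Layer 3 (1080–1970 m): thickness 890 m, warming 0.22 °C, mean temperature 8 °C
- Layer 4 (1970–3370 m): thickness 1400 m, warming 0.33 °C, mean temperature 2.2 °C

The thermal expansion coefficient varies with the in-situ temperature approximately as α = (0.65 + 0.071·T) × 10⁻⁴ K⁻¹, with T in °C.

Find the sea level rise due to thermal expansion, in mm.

325 mm

Layer 1: α = (0.65 + 0.071×25)×10⁻⁴ = 2.425×10⁻⁴ K⁻¹
Layer 2: α = (0.65 + 0.071×18)×10⁻⁴ = 1.928×10⁻⁴ K⁻¹
Layer 3: α = (0.65 + 0.071×8)×10⁻⁴ = 1.218×10⁻⁴ K⁻¹
Layer 4: α = (0.65 + 0.071×2.2)×10⁻⁴ = 0.8062×10⁻⁴ K⁻¹
Layer 1: 200 × 1.6 × 2.425×10⁻⁴ = 0.07760 m
200–1080 m: 1.928×10⁻⁴ × 880 × 1.1 = 0.1866304 m
Layer 3: 890 × 1.218×10⁻⁴ × 0.22 = 0.02384844 m
0.33 × 0.8062×10⁻⁴ × 1400 = 0.03724644 m
Δh = 0.07760 + 0.1866304 + 0.02384844 + 0.03724644 = 0.32532528 m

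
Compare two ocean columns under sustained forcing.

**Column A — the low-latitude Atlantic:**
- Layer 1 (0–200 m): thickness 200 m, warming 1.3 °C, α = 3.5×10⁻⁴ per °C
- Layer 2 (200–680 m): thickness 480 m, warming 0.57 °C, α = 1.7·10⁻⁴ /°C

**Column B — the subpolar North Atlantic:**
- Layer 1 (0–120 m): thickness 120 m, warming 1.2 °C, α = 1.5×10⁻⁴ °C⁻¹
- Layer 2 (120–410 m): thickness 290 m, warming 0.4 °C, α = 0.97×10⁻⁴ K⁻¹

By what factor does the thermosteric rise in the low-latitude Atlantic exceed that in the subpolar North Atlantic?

A 0–200 m: 200 × 1.3 × 3.5×10⁻⁴ = 0.09100 m
A Layer 2: 480 × 0.57 × 1.7×10⁻⁴ = 0.046512 m
A total: 0.137512 m
B Layer 1: 120 × 1.2 × 1.5×10⁻⁴ = 0.02160 m
B 0.97×10⁻⁴ × 0.4 × 290 = 0.011252 m
B total: 0.032852 m
Ratio: 0.137512 / 0.032852 ≈ 4.186

≈ 4.19×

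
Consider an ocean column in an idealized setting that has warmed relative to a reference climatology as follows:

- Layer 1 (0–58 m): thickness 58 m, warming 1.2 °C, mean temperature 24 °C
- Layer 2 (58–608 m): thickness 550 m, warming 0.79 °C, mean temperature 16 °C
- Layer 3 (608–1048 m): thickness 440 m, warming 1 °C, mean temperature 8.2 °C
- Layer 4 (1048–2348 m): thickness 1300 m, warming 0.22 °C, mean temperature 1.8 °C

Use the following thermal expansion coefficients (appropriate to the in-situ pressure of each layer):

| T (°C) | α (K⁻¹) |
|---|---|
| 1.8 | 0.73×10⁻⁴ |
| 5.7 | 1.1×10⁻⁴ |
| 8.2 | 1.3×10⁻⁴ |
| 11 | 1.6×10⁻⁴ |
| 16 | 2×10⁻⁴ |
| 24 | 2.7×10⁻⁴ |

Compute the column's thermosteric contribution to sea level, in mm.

Layer 1 at 24 °C → α = 2.7×10⁻⁴ K⁻¹
Layer 2 at 16 °C → α = 2×10⁻⁴ K⁻¹
Layer 3 at 8.2 °C → α = 1.3×10⁻⁴ K⁻¹
Layer 4 at 1.8 °C → α = 0.73×10⁻⁴ K⁻¹
0–58 m: 58 × 1.2 × 2.7×10⁻⁴ = 0.018792 m
58–608 m: 550 × 2×10⁻⁴ × 0.79 = 0.08690 m
1 × 1.3×10⁻⁴ × 440 = 0.05720 m
0.73×10⁻⁴ × 1300 × 0.22 = 0.020878 m
Δh = 0.018792 + 0.08690 + 0.05720 + 0.020878 = 0.18377 m

about 184 mm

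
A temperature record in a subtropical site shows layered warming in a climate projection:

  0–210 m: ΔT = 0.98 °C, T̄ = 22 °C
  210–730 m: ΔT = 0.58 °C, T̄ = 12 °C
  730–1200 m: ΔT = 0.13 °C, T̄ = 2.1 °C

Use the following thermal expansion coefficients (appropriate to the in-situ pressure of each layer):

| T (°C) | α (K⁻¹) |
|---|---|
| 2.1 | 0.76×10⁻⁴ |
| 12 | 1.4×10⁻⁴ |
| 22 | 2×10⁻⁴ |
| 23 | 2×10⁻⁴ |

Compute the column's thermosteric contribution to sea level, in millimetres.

88 mm of thermosteric rise

Layer 1 at 22 °C → α = 2×10⁻⁴ K⁻¹
Layer 2 at 12 °C → α = 1.4×10⁻⁴ K⁻¹
Layer 3 at 2.1 °C → α = 0.76×10⁻⁴ K⁻¹
210 × 0.98 × 2×10⁻⁴ = 0.04116 m
Layer 2: 520 × 1.4×10⁻⁴ × 0.58 = 0.042224 m
470 × 0.13 × 0.76×10⁻⁴ = 0.0046436 m
Δh = 0.04116 + 0.042224 + 0.0046436 = 0.0880276 m ≈ 88 mm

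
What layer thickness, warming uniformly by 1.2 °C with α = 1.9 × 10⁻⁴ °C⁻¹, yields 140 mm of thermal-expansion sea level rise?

H ≈ 610 m

H = Δh/(αΔT) = 0.14 / (1.9×10⁻⁴ × 1.2) ≈ 614.0 m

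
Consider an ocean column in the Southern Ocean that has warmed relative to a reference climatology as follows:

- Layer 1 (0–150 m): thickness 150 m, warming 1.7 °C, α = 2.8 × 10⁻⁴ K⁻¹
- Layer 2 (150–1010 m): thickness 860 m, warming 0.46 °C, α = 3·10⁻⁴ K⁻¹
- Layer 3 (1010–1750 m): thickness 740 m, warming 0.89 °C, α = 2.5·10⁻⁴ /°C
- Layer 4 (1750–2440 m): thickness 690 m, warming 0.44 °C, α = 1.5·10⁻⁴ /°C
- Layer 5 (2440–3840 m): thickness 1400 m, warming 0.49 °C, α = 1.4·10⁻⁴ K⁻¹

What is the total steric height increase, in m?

Layer 1: 2.8×10⁻⁴ × 1.7 × 150 = 0.07140 m
150–1010 m: 860 × 0.46 × 3×10⁻⁴ = 0.11868 m
740 × 2.5×10⁻⁴ × 0.89 = 0.16465 m
Layer 4: 1.5×10⁻⁴ × 0.44 × 690 = 0.04554 m
1.4×10⁻⁴ × 0.49 × 1400 = 0.09604 m
Δh = 0.07140 + 0.11868 + 0.16465 + 0.04554 + 0.09604 = 0.49631 m ≈ 0.496 m

0.496 m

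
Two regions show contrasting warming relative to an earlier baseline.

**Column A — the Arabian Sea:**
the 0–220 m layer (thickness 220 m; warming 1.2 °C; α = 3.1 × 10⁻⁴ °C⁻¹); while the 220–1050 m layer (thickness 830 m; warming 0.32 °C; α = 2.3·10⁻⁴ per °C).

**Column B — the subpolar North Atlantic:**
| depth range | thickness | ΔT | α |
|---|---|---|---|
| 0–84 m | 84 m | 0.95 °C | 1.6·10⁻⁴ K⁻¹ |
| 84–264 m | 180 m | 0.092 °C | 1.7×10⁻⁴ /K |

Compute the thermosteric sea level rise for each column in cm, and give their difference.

A Layer 1: 1.2 × 3.1×10⁻⁴ × 220 = 0.08184 m
A Layer 2: 0.32 × 830 × 2.3×10⁻⁴ = 0.061088 m
A total: 0.142928 m
B 0–84 m: 84 × 0.95 × 1.6×10⁻⁴ = 0.012768 m
B 0.092 × 1.7×10⁻⁴ × 180 = 0.0028152 m
B total: 0.0155832 m
Difference: 0.142928 − 0.0155832 = 0.1273448 m

A: 14.3 cm; B: 1.56 cm; difference 12.7 cm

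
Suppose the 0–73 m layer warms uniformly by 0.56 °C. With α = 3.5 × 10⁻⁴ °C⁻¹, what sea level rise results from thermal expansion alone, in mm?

Δh ≈ 14.3 mm

Δh = αΔT·H = 3.5×10⁻⁴ × 0.56 × 73 = 0.014308 m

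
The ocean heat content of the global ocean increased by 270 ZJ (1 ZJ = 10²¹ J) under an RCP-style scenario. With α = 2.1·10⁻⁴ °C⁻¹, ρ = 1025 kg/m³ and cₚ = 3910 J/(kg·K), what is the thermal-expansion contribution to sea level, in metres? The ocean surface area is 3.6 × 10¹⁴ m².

Per unit area: Q = 270×10²¹ / (3.6×10¹⁴) = 7.5×10⁸ J/m²
Δh = αQ/(ρcₚ) = 2.1×10⁻⁴ × 7.5×10⁸ / (1025 × 3910) ≈ 0.039299 m

about 0.0393 m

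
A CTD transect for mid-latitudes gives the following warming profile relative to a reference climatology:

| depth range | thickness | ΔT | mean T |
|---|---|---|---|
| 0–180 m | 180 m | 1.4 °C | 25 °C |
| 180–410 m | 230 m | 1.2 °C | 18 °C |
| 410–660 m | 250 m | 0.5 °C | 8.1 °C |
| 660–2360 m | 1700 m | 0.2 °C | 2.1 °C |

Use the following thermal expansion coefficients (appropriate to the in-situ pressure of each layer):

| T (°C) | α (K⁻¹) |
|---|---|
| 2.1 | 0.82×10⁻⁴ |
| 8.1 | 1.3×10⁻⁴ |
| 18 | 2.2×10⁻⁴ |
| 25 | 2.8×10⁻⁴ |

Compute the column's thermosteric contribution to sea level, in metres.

Δh ≈ 0.18 m

Layer 1 at 25 °C → α = 2.8×10⁻⁴ K⁻¹
Layer 2 at 18 °C → α = 2.2×10⁻⁴ K⁻¹
Layer 3 at 8.1 °C → α = 1.3×10⁻⁴ K⁻¹
Layer 4 at 2.1 °C → α = 0.82×10⁻⁴ K⁻¹
Layer 1: 1.4 × 2.8×10⁻⁴ × 180 = 0.07056 m
180–410 m: 230 × 1.2 × 2.2×10⁻⁴ = 0.06072 m
410–660 m: 0.5 × 250 × 1.3×10⁻⁴ = 0.01625 m
1700 × 0.2 × 0.82×10⁻⁴ = 0.02788 m
Δh = 0.07056 + 0.06072 + 0.01625 + 0.02788 = 0.17541 m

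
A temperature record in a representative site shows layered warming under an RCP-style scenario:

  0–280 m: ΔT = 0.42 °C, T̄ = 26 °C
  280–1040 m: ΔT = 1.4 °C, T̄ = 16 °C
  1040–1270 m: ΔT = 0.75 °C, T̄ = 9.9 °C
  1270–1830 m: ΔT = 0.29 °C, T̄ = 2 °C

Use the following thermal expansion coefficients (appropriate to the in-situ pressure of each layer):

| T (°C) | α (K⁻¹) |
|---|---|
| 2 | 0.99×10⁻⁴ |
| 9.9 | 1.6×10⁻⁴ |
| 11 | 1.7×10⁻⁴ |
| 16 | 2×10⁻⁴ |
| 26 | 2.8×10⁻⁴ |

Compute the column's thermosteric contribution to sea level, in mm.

Layer 1 at 26 °C → α = 2.8×10⁻⁴ K⁻¹
Layer 2 at 16 °C → α = 2×10⁻⁴ K⁻¹
Layer 3 at 9.9 °C → α = 1.6×10⁻⁴ K⁻¹
Layer 4 at 2 °C → α = 0.99×10⁻⁴ K⁻¹
2.8×10⁻⁴ × 280 × 0.42 = 0.032928 m
280–1040 m: 2×10⁻⁴ × 760 × 1.4 = 0.21280 m
Layer 3: 230 × 0.75 × 1.6×10⁻⁴ = 0.02760 m
1270–1830 m: 0.29 × 0.99×10⁻⁴ × 560 = 0.0160776 m
Δh = 0.032928 + 0.21280 + 0.02760 + 0.0160776 = 0.2894056 m ≈ 289 mm

Δh ≈ 289 mm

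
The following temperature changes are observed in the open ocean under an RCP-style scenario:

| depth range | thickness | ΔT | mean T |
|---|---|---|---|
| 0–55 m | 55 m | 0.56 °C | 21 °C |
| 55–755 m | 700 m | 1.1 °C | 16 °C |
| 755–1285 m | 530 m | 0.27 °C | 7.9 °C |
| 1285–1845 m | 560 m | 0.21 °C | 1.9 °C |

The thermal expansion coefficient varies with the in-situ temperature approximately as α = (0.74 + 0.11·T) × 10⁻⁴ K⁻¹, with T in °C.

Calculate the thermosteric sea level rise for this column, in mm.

Layer 1: α = (0.74 + 0.11×21)×10⁻⁴ = 3.05×10⁻⁴ K⁻¹
Layer 2: α = (0.74 + 0.11×16)×10⁻⁴ = 2.5×10⁻⁴ K⁻¹
Layer 3: α = (0.74 + 0.11×7.9)×10⁻⁴ = 1.609×10⁻⁴ K⁻¹
Layer 4: α = (0.74 + 0.11×1.9)×10⁻⁴ = 0.949×10⁻⁴ K⁻¹
0–55 m: 0.56 × 3.05×10⁻⁴ × 55 = 0.009394 m
700 × 2.5×10⁻⁴ × 1.1 = 0.19250 m
755–1285 m: 0.27 × 1.609×10⁻⁴ × 530 = 0.02302479 m
Layer 4: 0.949×10⁻⁴ × 560 × 0.21 = 0.01116024 m
Δh = 0.009394 + 0.19250 + 0.02302479 + 0.01116024 = 0.23607903 m ≈ 236 mm

236 mm of thermosteric rise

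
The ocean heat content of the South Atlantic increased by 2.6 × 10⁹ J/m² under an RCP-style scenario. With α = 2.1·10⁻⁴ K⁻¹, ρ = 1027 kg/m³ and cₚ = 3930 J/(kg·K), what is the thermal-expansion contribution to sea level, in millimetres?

Δh = 135 mm

Δh = αQ/(ρcₚ) = 2.1×10⁻⁴ × 2.6×10⁹ / (1027 × 3930) ≈ 0.13528 m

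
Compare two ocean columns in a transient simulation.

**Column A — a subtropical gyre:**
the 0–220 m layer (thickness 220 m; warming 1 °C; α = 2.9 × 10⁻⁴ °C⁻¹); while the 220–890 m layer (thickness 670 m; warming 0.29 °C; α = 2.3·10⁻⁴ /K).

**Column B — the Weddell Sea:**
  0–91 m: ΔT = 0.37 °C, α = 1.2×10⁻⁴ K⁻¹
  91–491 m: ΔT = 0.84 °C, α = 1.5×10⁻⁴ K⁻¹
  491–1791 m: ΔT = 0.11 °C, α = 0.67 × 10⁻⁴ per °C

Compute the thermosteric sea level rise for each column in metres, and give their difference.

A Layer 1: 1 × 2.9×10⁻⁴ × 220 = 0.06380 m
A Layer 2: 0.29 × 670 × 2.3×10⁻⁴ = 0.044689 m
A total: 0.108489 m
B Layer 1: 91 × 1.2×10⁻⁴ × 0.37 = 0.0040404 m
B Layer 2: 0.84 × 1.5×10⁻⁴ × 400 = 0.05040 m
B Layer 3: 1300 × 0.11 × 0.67×10⁻⁴ = 0.009581 m
B total: 0.0640214 m
Difference: 0.108489 − 0.0640214 = 0.0444676 m

Δh_A ≈ 0.11 m, Δh_B ≈ 0.064 m; difference ≈ 0.044 m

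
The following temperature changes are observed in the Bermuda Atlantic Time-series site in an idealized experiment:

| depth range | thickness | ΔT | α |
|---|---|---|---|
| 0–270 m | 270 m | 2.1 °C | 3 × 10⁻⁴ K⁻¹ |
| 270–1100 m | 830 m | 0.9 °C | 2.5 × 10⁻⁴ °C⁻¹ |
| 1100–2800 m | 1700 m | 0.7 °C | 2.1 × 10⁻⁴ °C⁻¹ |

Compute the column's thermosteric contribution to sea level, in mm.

Δh = 607 mm

Layer 1: 3×10⁻⁴ × 2.1 × 270 = 0.17010 m
830 × 0.9 × 2.5×10⁻⁴ = 0.18675 m
0.7 × 1700 × 2.1×10⁻⁴ = 0.24990 m
Δh = 0.17010 + 0.18675 + 0.24990 = 0.60675 m ≈ 607 mm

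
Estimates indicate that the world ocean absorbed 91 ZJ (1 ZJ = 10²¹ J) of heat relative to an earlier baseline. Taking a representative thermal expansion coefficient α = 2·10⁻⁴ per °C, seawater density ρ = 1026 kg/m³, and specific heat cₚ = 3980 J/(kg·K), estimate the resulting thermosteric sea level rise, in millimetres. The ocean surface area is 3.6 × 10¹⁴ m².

about 12.4 mm

Per unit area: Q = 91×10²¹ / (3.6×10¹⁴) ≈ 2.528×10⁸ J/m²
Δh = αQ/(ρcₚ) = 2×10⁻⁴ × 2.528×10⁸ / (1026 × 3980) ≈ 0.012382 m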